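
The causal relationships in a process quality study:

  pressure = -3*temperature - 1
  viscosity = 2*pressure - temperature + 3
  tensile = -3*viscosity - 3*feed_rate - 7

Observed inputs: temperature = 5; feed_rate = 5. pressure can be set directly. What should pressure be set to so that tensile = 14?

pressure = -5

Intervening on pressure fixes its value directly, overriding its dependence on temperature.
Substituting into the viscosity equation gives viscosity = 2*pressure - 2.
So tensile = -6*pressure - 16.
Solve -6*pressure - 16 = 14: pressure = (14 + 16) / -6 = -5.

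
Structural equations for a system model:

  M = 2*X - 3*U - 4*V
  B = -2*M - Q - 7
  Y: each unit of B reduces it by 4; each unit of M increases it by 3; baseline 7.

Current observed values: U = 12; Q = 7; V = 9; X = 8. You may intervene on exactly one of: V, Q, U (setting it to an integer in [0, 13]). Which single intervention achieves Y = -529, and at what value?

set Q = 13

Intervening on V: Y = -44*V - 157. Reaching -529 requires V = 93/11, not an integer.
Intervening on Q: with other inputs at their observed values, Y = 4*Q - 581. Solving for -529 gives Q = 13, within [0, 13].
Intervening on U: Y = -33*U - 157. Reaching -529 requires U = 124/11, not an integer.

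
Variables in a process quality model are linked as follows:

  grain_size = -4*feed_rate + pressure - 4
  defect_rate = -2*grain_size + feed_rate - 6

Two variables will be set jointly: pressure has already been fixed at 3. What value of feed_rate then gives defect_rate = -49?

With pressure held at 3:
Substituting into the grain_size equation gives grain_size = -4*feed_rate - 1.
defect_rate becomes 9*feed_rate - 4.
Solve 9*feed_rate - 4 = -49: feed_rate = (-49 + 4) / 9 = -5.

feed_rate = -5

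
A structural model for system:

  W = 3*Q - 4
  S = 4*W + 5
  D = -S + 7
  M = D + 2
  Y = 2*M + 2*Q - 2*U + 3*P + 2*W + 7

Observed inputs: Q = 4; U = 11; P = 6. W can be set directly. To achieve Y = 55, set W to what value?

Intervening on W fixes its value directly, overriding its dependence on Q.
Substituting into the D equation gives D = -4*W + 2.
Substituting into the M equation gives M = -4*W + 4.
Substituting into the Y equation gives Y = -6*W + 19.
Solve -6*W + 19 = 55: W = (55 - 19) / -6 = -6.

W = -6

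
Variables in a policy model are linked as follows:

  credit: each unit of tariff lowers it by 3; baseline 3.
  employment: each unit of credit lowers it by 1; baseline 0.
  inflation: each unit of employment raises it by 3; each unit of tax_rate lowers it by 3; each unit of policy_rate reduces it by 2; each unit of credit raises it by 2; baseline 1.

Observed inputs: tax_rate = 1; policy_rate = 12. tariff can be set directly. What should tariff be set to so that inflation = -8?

tariff = 7

Substituting into the employment equation gives employment = 3*tariff - 3.
inflation becomes 3*tariff - 29.
Solve 3*tariff - 29 = -8: tariff = (-8 + 29) / 3 = 7.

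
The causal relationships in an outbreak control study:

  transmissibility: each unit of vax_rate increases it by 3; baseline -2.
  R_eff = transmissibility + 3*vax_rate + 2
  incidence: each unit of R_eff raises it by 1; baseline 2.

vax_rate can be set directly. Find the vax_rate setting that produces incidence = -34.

vax_rate = -6

Substituting into the R_eff equation gives R_eff = 6*vax_rate.
This gives incidence = 6*vax_rate + 2.
Solve 6*vax_rate + 2 = -34: vax_rate = (-34 - 2) / 6 = -6.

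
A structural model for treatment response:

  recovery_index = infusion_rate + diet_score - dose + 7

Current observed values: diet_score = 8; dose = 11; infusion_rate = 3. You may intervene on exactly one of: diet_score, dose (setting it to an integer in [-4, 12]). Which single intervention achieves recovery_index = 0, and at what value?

Intervening on diet_score: with other inputs at their observed values, recovery_index = diet_score - 1. Solving for 0 gives diet_score = 1, within [-4, 12].
Intervening on dose: recovery_index = -dose + 18. Reaching 0 requires dose = 18, outside [-4, 12].

set diet_score = 1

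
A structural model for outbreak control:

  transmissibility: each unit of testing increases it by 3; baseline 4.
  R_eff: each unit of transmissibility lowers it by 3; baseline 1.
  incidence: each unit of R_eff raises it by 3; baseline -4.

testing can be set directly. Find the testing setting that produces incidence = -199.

testing = 6

Substituting into the R_eff equation gives R_eff = -9*testing - 11.
Substituting into the incidence equation gives incidence = -27*testing - 37.
Solve -27*testing - 37 = -199: testing = (-199 + 37) / -27 = 6.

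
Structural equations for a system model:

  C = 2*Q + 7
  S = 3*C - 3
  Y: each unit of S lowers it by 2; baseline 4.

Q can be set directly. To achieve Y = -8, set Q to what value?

Substituting into the S equation gives S = 6*Q + 18.
This gives Y = -12*Q - 32.
Solve -12*Q - 32 = -8: Q = (-8 + 32) / -12 = -2.

Q = -2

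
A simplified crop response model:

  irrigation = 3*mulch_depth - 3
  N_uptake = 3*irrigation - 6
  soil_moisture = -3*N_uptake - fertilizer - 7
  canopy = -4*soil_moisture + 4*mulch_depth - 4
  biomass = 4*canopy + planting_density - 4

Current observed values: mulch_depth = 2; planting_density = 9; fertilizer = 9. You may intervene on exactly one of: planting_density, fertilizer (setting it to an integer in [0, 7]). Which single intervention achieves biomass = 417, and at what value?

set planting_density = 5

Intervening on planting_density: with other inputs at their observed values, biomass = planting_density + 412. Solving for 417 gives planting_density = 5, within [0, 7].
Intervening on fertilizer: biomass = 16*fertilizer + 277. Reaching 417 requires fertilizer = 35/4, not an integer.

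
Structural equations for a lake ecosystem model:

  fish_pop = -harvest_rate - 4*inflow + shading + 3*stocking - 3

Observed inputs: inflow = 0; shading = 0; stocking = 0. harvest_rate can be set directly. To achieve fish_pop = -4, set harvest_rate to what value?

harvest_rate = 1

Substituting into the fish_pop equation gives fish_pop = -harvest_rate - 3.
Solve -harvest_rate - 3 = -4: harvest_rate = (-4 + 3) / -1 = 1.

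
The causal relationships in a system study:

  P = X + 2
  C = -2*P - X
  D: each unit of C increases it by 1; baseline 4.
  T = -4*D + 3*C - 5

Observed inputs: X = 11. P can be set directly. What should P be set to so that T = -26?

P = -8

Intervening on P fixes its value directly, overriding its dependence on X.
Substituting into the C equation gives C = -2*P - 11.
This gives D = -2*P - 7.
T becomes 2*P - 10.
Solve 2*P - 10 = -26: P = (-26 + 10) / 2 = -8.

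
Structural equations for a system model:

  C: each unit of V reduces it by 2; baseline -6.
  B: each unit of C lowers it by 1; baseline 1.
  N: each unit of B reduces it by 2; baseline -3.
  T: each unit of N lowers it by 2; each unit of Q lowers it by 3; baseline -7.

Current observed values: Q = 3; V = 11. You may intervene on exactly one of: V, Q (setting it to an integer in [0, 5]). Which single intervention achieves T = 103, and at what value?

Intervening on V: T = 8*V + 18. Reaching 103 requires V = 85/8, not an integer.
Intervening on Q: with other inputs at their observed values, T = -3*Q + 115. Solving for 103 gives Q = 4, within [0, 5].

set Q = 4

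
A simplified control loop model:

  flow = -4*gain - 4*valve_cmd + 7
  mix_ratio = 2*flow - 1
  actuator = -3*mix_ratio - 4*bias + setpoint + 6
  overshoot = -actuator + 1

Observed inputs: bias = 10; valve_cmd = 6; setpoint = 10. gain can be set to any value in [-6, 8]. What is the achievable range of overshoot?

-272 to 64

Substituting into the flow equation gives flow = -4*gain - 17.
mix_ratio becomes -8*gain - 35.
This gives actuator = 24*gain + 81.
So overshoot = -24*gain - 80.
Linear in gain, so extremes are at the endpoints: gain = -6 gives overshoot = 64; gain = 8 gives overshoot = -272.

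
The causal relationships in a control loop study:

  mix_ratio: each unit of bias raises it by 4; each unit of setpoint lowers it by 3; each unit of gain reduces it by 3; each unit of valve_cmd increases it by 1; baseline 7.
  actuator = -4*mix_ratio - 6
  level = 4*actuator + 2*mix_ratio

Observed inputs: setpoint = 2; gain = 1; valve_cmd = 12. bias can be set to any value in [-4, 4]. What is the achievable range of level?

Substituting into the mix_ratio equation gives mix_ratio = 4*bias + 10.
So actuator = -16*bias - 46.
level becomes -56*bias - 164.
Linear in bias, so extremes are at the endpoints: bias = -4 gives level = 60; bias = 4 gives level = -388.

-388 to 60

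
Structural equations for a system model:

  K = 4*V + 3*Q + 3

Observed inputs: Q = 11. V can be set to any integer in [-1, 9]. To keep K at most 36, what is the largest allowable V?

V = 0

Substituting into the K equation gives K = 4*V + 36.
Require 4*V + 36 ≤ 36, so V ≤ 0.
The largest integer in [-1, 9] satisfying this is 0.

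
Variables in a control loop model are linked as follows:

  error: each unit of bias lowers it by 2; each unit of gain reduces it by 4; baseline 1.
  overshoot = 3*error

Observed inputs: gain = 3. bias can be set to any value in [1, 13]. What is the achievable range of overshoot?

-111 to -39

Substituting into the error equation gives error = -2*bias - 11.
overshoot becomes -6*bias - 33.
Linear in bias, so extremes are at the endpoints: bias = 1 gives overshoot = -39; bias = 13 gives overshoot = -111.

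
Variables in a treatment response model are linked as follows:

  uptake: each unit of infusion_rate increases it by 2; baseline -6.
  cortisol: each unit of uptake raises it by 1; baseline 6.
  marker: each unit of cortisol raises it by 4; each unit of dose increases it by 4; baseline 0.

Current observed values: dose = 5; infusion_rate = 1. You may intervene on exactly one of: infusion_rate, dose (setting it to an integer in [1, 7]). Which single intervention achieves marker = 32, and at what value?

set dose = 6

Intervening on infusion_rate: marker = 8*infusion_rate + 20. Reaching 32 requires infusion_rate = 3/2, not an integer.
Intervening on dose: with other inputs at their observed values, marker = 4*dose + 8. Solving for 32 gives dose = 6, within [1, 7].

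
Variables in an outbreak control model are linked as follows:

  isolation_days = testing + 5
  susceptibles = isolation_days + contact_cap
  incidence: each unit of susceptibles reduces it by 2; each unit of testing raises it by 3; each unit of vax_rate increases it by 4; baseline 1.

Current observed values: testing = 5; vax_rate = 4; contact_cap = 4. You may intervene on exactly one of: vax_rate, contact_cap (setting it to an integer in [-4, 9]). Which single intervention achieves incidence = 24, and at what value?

set vax_rate = 9

Intervening on vax_rate: with other inputs at their observed values, incidence = 4*vax_rate - 12. Solving for 24 gives vax_rate = 9, within [-4, 9].
Intervening on contact_cap: incidence = -2*contact_cap + 12. Reaching 24 requires contact_cap = -6, outside [-4, 9].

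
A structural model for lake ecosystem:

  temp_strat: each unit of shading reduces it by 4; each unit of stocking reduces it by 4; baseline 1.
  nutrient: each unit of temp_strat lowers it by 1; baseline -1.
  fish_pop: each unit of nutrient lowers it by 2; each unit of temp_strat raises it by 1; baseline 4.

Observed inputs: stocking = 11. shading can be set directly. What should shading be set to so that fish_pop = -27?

shading = -8

Substituting into the temp_strat equation gives temp_strat = -4*shading - 43.
nutrient becomes 4*shading + 42.
Substituting into the fish_pop equation gives fish_pop = -12*shading - 123.
Solve -12*shading - 123 = -27: shading = (-27 + 123) / -12 = -8.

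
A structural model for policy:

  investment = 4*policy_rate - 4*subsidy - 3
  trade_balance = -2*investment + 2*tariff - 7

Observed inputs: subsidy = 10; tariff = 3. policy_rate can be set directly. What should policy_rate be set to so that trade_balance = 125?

Substituting into the investment equation gives investment = 4*policy_rate - 43.
Substituting into the trade_balance equation gives trade_balance = -8*policy_rate + 85.
Solve -8*policy_rate + 85 = 125: policy_rate = (125 - 85) / -8 = -5.

policy_rate = -5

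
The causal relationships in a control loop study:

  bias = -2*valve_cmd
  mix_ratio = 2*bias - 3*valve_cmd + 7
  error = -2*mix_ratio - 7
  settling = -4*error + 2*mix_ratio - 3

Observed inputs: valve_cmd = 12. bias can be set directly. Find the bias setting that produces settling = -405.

Intervening on bias fixes its value directly, overriding its dependence on valve_cmd.
Substituting into the mix_ratio equation gives mix_ratio = 2*bias - 29.
Substituting into the error equation gives error = -4*bias + 51.
Substituting into the settling equation gives settling = 20*bias - 265.
Solve 20*bias - 265 = -405: bias = (-405 + 265) / 20 = -7.

bias = -7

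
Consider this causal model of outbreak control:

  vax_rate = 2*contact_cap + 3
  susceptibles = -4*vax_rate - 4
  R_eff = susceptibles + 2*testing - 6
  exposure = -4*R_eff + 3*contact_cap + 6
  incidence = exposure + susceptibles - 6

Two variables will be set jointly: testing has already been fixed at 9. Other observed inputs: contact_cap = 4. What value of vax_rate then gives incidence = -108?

vax_rate = -7

With testing held at 9:
Intervening on vax_rate fixes its value directly, overriding its dependence on contact_cap.
Substituting into the R_eff equation gives R_eff = -4*vax_rate + 8.
Substituting into the exposure equation gives exposure = 16*vax_rate - 14.
Substituting into the incidence equation gives incidence = 12*vax_rate - 24.
Solve 12*vax_rate - 24 = -108: vax_rate = (-108 + 24) / 12 = -7.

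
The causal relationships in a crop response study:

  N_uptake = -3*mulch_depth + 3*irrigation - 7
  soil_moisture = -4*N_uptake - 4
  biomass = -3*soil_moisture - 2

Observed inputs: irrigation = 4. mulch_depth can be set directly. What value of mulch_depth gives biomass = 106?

mulch_depth = -1

Substituting into the N_uptake equation gives N_uptake = -3*mulch_depth + 5.
Substituting into the soil_moisture equation gives soil_moisture = 12*mulch_depth - 24.
So biomass = -36*mulch_depth + 70.
Solve -36*mulch_depth + 70 = 106: mulch_depth = (106 - 70) / -36 = -1.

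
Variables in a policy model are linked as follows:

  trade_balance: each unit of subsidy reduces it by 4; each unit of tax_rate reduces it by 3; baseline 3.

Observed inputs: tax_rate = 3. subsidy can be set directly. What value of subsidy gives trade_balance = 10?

Substituting into the trade_balance equation gives trade_balance = -4*subsidy - 6.
Solve -4*subsidy - 6 = 10: subsidy = (10 + 6) / -4 = -4.

subsidy = -4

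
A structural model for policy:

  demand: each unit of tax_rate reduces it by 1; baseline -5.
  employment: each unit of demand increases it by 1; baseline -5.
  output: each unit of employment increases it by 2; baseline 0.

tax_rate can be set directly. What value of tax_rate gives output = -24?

tax_rate = 2

Substituting into the employment equation gives employment = -tax_rate - 10.
So output = -2*tax_rate - 20.
Solve -2*tax_rate - 20 = -24: tax_rate = (-24 + 20) / -2 = 2.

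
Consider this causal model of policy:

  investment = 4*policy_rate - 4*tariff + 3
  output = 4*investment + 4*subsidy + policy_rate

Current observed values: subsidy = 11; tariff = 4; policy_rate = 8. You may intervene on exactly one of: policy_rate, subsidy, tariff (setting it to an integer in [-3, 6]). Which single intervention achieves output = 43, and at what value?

set policy_rate = 3

Intervening on policy_rate: with other inputs at their observed values, output = 17*policy_rate - 8. Solving for 43 gives policy_rate = 3, within [-3, 6].
Intervening on subsidy: output = 4*subsidy + 84. Reaching 43 requires subsidy = -41/4, not an integer.
Intervening on tariff: output = -16*tariff + 192. Reaching 43 requires tariff = 149/16, not an integer.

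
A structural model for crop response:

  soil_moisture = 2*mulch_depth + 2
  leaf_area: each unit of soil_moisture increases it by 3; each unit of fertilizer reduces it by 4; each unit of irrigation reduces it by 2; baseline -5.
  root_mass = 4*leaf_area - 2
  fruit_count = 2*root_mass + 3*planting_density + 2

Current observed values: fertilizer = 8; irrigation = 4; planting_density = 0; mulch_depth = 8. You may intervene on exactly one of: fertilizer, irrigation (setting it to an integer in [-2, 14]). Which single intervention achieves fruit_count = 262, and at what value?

set fertilizer = 2

Intervening on fertilizer: with other inputs at their observed values, fruit_count = -32*fertilizer + 326. Solving for 262 gives fertilizer = 2, within [-2, 14].
Intervening on irrigation: fruit_count = -16*irrigation + 134. Reaching 262 requires irrigation = -8, outside [-2, 14].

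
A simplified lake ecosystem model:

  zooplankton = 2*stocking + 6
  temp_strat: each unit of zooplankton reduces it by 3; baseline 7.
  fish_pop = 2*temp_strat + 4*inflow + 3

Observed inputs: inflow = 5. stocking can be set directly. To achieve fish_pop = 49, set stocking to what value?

Substituting into the temp_strat equation gives temp_strat = -6*stocking - 11.
Substituting into the fish_pop equation gives fish_pop = -12*stocking + 1.
Solve -12*stocking + 1 = 49: stocking = (49 - 1) / -12 = -4.

stocking = -4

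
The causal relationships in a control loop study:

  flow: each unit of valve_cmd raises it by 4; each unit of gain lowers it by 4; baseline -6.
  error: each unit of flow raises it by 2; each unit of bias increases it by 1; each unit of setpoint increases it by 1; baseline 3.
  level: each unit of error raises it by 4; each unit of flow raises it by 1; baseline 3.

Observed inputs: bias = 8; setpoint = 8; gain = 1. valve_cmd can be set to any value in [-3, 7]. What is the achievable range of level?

Substituting into the flow equation gives flow = 4*valve_cmd - 10.
Substituting into the error equation gives error = 8*valve_cmd - 1.
Substituting into the level equation gives level = 36*valve_cmd - 11.
Linear in valve_cmd, so extremes are at the endpoints: valve_cmd = -3 gives level = -119; valve_cmd = 7 gives level = 241.

-119 to 241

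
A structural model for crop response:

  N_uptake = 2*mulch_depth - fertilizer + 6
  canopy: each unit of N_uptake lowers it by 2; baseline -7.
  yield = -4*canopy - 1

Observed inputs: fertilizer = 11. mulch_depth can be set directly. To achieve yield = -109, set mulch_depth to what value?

mulch_depth = -6

Substituting into the N_uptake equation gives N_uptake = 2*mulch_depth - 5.
Substituting into the canopy equation gives canopy = -4*mulch_depth + 3.
Substituting into the yield equation gives yield = 16*mulch_depth - 13.
Solve 16*mulch_depth - 13 = -109: mulch_depth = (-109 + 13) / 16 = -6.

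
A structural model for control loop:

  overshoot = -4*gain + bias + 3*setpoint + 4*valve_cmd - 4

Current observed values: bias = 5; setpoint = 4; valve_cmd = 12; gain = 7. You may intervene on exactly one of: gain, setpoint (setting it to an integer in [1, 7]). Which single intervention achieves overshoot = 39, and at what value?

set setpoint = 6

Intervening on gain: overshoot = -4*gain + 61. Reaching 39 requires gain = 11/2, not an integer.
Intervening on setpoint: with other inputs at their observed values, overshoot = 3*setpoint + 21. Solving for 39 gives setpoint = 6, within [1, 7].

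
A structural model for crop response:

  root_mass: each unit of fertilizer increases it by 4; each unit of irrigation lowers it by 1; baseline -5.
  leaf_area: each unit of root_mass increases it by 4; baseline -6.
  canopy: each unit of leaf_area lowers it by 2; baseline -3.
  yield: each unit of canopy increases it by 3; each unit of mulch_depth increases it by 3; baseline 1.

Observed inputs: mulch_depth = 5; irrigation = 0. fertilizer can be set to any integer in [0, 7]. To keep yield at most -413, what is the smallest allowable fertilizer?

Substituting into the root_mass equation gives root_mass = 4*fertilizer - 5.
Substituting into the leaf_area equation gives leaf_area = 16*fertilizer - 26.
Substituting into the canopy equation gives canopy = -32*fertilizer + 49.
Substituting into the yield equation gives yield = -96*fertilizer + 163.
Require -96*fertilizer + 163 ≤ -413, so fertilizer ≥ 6.
The smallest integer in [0, 7] satisfying this is 6.

fertilizer = 6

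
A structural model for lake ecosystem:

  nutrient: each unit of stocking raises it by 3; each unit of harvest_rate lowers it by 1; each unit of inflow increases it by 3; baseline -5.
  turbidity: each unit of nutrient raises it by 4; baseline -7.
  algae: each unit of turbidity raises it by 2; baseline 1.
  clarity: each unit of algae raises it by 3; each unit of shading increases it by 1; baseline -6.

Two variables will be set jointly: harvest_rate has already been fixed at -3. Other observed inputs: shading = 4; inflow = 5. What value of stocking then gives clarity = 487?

With harvest_rate held at -3:
Substituting into the nutrient equation gives nutrient = 3*stocking + 13.
So turbidity = 12*stocking + 45.
Substituting into the algae equation gives algae = 24*stocking + 91.
This gives clarity = 72*stocking + 271.
Solve 72*stocking + 271 = 487: stocking = (487 - 271) / 72 = 3.

stocking = 3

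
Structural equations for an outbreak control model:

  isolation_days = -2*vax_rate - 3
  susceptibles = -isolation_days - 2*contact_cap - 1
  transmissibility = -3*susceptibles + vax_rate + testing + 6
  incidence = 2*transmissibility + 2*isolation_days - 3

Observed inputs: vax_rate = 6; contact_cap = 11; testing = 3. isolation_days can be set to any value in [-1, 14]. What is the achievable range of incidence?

157 to 277

Intervening on isolation_days fixes its value directly, overriding its dependence on vax_rate.
Substituting into the susceptibles equation gives susceptibles = -isolation_days - 23.
This gives transmissibility = 3*isolation_days + 84.
This gives incidence = 8*isolation_days + 165.
Linear in isolation_days, so extremes are at the endpoints: isolation_days = -1 gives incidence = 157; isolation_days = 14 gives incidence = 277.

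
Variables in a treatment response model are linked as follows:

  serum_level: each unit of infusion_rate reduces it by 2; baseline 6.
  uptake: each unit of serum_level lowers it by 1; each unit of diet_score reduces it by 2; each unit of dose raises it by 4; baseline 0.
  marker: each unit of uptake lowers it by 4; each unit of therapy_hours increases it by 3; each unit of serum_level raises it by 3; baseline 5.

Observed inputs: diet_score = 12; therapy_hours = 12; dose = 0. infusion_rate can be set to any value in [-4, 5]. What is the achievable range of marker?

109 to 235

Substituting into the uptake equation gives uptake = 2*infusion_rate - 30.
So marker = -14*infusion_rate + 179.
Linear in infusion_rate, so extremes are at the endpoints: infusion_rate = -4 gives marker = 235; infusion_rate = 5 gives marker = 109.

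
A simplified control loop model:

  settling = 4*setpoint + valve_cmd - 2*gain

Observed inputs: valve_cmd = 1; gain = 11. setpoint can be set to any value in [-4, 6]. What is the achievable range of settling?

-37 to 3

Substituting into the settling equation gives settling = 4*setpoint - 21.
Linear in setpoint, so extremes are at the endpoints: setpoint = -4 gives settling = -37; setpoint = 6 gives settling = 3.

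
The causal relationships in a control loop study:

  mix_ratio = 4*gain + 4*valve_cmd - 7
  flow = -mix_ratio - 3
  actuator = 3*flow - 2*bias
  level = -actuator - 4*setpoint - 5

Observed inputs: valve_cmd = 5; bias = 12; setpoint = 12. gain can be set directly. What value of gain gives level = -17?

Substituting into the mix_ratio equation gives mix_ratio = 4*gain + 13.
Substituting into the flow equation gives flow = -4*gain - 16.
This gives actuator = -12*gain - 72.
So level = 12*gain + 19.
Solve 12*gain + 19 = -17: gain = (-17 - 19) / 12 = -3.

gain = -3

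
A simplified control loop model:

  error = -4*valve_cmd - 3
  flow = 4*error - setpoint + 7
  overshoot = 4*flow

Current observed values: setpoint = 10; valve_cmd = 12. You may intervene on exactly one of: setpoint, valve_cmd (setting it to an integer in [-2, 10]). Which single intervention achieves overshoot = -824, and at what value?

set setpoint = 9

Intervening on setpoint: with other inputs at their observed values, overshoot = -4*setpoint - 788. Solving for -824 gives setpoint = 9, within [-2, 10].
Intervening on valve_cmd: overshoot = -64*valve_cmd - 60. Reaching -824 requires valve_cmd = 191/16, not an integer.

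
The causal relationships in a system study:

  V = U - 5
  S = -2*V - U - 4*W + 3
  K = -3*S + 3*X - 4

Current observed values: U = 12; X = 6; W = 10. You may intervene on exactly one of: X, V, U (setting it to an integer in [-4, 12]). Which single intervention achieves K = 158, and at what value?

set U = 7

Intervening on X: K = 3*X + 185. Reaching 158 requires X = -9, outside [-4, 12].
Intervening on V: K = 6*V + 161. Reaching 158 requires V = -1/2, not an integer.
Intervening on U: with other inputs at their observed values, K = 9*U + 95. Solving for 158 gives U = 7, within [-4, 12].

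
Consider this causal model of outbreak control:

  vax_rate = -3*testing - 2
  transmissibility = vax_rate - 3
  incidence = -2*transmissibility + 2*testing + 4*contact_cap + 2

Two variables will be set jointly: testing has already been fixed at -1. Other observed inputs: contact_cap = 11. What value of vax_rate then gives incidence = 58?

With testing held at -1:
Intervening on vax_rate fixes its value directly, overriding its dependence on testing.
Substituting into the incidence equation gives incidence = -2*vax_rate + 50.
Solve -2*vax_rate + 50 = 58: vax_rate = (58 - 50) / -2 = -4.

vax_rate = -4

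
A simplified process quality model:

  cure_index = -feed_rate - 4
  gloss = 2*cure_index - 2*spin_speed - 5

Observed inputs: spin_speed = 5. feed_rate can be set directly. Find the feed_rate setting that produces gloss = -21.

Substituting into the gloss equation gives gloss = -2*feed_rate - 23.
Solve -2*feed_rate - 23 = -21: feed_rate = (-21 + 23) / -2 = -1.

feed_rate = -1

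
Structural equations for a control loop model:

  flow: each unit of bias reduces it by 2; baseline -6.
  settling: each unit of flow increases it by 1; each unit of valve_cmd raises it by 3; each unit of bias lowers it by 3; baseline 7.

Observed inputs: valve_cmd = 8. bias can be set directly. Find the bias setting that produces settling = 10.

Substituting into the settling equation gives settling = -5*bias + 25.
Solve -5*bias + 25 = 10: bias = (10 - 25) / -5 = 3.

bias = 3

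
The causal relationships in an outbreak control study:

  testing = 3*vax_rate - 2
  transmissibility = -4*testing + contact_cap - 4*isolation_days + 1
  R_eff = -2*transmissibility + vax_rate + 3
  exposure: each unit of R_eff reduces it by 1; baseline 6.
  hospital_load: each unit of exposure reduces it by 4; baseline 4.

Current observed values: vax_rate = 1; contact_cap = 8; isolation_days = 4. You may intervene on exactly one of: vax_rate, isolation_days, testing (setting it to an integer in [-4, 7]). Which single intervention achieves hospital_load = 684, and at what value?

Intervening on vax_rate: with other inputs at their observed values, hospital_load = 100*vax_rate - 16. Solving for 684 gives vax_rate = 7, within [-4, 7].
Intervening on isolation_days: hospital_load = 32*isolation_days - 44. Reaching 684 requires isolation_days = 91/4, not an integer.
Intervening on testing: hospital_load = 32*testing + 52. Reaching 684 requires testing = 79/4, not an integer.

set vax_rate = 7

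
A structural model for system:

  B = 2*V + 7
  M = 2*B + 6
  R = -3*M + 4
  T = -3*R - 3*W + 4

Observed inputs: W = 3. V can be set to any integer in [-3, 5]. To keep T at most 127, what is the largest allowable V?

V = -1

Substituting into the M equation gives M = 4*V + 20.
Substituting into the R equation gives R = -12*V - 56.
T becomes 36*V + 163.
Require 36*V + 163 ≤ 127, so V ≤ -1.
The largest integer in [-3, 5] satisfying this is -1.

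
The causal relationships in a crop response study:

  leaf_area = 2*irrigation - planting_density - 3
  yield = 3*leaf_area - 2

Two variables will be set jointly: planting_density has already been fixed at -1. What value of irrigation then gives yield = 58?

irrigation = 11

With planting_density held at -1:
Substituting into the leaf_area equation gives leaf_area = 2*irrigation - 2.
Substituting into the yield equation gives yield = 6*irrigation - 8.
Solve 6*irrigation - 8 = 58: irrigation = (58 + 8) / 6 = 11.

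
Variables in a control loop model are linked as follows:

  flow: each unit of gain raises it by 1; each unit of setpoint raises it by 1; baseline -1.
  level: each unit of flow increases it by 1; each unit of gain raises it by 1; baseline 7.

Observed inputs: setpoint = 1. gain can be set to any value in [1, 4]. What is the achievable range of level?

9 to 15

Substituting into the flow equation gives flow = gain.
This gives level = 2*gain + 7.
Linear in gain, so extremes are at the endpoints: gain = 1 gives level = 9; gain = 4 gives level = 15.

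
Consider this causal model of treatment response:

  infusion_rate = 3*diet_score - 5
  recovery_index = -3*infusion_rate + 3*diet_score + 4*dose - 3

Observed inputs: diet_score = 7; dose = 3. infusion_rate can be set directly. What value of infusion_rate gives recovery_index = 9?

Intervening on infusion_rate fixes its value directly, overriding its dependence on diet_score.
Substituting into the recovery_index equation gives recovery_index = -3*infusion_rate + 30.
Solve -3*infusion_rate + 30 = 9: infusion_rate = (9 - 30) / -3 = 7.

infusion_rate = 7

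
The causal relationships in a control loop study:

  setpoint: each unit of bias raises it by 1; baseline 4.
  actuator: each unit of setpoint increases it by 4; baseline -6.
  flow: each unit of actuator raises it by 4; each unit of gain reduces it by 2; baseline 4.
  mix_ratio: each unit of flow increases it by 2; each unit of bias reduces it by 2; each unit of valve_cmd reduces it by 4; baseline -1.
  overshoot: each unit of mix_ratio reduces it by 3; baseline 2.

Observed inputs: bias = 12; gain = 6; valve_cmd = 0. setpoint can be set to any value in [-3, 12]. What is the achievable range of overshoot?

Intervening on setpoint fixes its value directly, overriding its dependence on bias.
Substituting into the flow equation gives flow = 16*setpoint - 32.
Substituting into the mix_ratio equation gives mix_ratio = 32*setpoint - 89.
overshoot becomes -96*setpoint + 269.
Linear in setpoint, so extremes are at the endpoints: setpoint = -3 gives overshoot = 557; setpoint = 12 gives overshoot = -883.

-883 to 557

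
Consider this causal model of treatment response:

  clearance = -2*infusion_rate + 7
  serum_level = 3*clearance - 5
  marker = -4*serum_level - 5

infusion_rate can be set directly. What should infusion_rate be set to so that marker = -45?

infusion_rate = 1

Substituting into the serum_level equation gives serum_level = -6*infusion_rate + 16.
Substituting into the marker equation gives marker = 24*infusion_rate - 69.
Solve 24*infusion_rate - 69 = -45: infusion_rate = (-45 + 69) / 24 = 1.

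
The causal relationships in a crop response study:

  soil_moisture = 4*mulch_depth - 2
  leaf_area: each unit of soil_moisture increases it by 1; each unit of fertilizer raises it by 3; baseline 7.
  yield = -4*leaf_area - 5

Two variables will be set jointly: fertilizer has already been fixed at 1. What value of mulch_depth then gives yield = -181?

mulch_depth = 9

With fertilizer held at 1:
Substituting into the leaf_area equation gives leaf_area = 4*mulch_depth + 8.
So yield = -16*mulch_depth - 37.
Solve -16*mulch_depth - 37 = -181: mulch_depth = (-181 + 37) / -16 = 9.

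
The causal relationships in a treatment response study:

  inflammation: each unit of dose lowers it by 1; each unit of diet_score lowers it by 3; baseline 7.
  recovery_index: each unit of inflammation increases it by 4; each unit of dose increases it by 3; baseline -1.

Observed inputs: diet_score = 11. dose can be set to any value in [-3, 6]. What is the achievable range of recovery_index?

Substituting into the inflammation equation gives inflammation = -dose - 26.
Substituting into the recovery_index equation gives recovery_index = -dose - 105.
Linear in dose, so extremes are at the endpoints: dose = -3 gives recovery_index = -102; dose = 6 gives recovery_index = -111.

-111 to -102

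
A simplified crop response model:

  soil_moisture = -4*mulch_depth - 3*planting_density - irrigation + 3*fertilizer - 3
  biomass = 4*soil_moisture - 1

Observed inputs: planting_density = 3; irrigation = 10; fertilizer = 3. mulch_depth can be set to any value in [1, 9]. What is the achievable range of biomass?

Substituting into the soil_moisture equation gives soil_moisture = -4*mulch_depth - 13.
biomass becomes -16*mulch_depth - 53.
Linear in mulch_depth, so extremes are at the endpoints: mulch_depth = 1 gives biomass = -69; mulch_depth = 9 gives biomass = -197.

-197 to -69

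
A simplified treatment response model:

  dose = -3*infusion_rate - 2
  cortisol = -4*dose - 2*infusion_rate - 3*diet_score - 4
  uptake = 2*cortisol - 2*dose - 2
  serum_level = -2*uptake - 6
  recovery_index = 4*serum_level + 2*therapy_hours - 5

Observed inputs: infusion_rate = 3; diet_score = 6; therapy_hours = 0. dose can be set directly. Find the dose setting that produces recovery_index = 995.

Intervening on dose fixes its value directly, overriding its dependence on infusion_rate.
Substituting into the cortisol equation gives cortisol = -4*dose - 28.
This gives uptake = -10*dose - 58.
Substituting into the serum_level equation gives serum_level = 20*dose + 110.
Substituting into the recovery_index equation gives recovery_index = 80*dose + 435.
Solve 80*dose + 435 = 995: dose = (995 - 435) / 80 = 7.

dose = 7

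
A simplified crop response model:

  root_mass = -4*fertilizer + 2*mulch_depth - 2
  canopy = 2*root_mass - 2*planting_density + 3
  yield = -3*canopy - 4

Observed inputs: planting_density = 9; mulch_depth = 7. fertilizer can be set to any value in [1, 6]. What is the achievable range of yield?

Substituting into the root_mass equation gives root_mass = -4*fertilizer + 12.
canopy becomes -8*fertilizer + 9.
Substituting into the yield equation gives yield = 24*fertilizer - 31.
Linear in fertilizer, so extremes are at the endpoints: fertilizer = 1 gives yield = -7; fertilizer = 6 gives yield = 113.

-7 to 113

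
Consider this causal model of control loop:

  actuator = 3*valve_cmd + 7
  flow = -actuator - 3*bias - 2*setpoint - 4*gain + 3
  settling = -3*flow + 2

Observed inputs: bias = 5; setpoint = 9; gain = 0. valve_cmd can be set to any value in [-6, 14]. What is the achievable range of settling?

59 to 239

Substituting into the flow equation gives flow = -3*valve_cmd - 37.
Substituting into the settling equation gives settling = 9*valve_cmd + 113.
Linear in valve_cmd, so extremes are at the endpoints: valve_cmd = -6 gives settling = 59; valve_cmd = 14 gives settling = 239.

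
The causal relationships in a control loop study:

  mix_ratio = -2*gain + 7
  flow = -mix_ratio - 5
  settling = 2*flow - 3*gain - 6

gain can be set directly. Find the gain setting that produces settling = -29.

Substituting into the flow equation gives flow = 2*gain - 12.
This gives settling = gain - 30.
Solve gain - 30 = -29: gain = (-29 + 30) / 1 = 1.

gain = 1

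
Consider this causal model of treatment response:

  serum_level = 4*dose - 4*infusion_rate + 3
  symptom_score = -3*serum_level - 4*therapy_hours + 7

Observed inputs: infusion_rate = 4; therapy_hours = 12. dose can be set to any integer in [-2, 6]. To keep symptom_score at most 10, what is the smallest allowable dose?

dose = -1

Substituting into the serum_level equation gives serum_level = 4*dose - 13.
This gives symptom_score = -12*dose - 2.
Require -12*dose - 2 ≤ 10, so dose ≥ -1.
The smallest integer in [-2, 6] satisfying this is -1.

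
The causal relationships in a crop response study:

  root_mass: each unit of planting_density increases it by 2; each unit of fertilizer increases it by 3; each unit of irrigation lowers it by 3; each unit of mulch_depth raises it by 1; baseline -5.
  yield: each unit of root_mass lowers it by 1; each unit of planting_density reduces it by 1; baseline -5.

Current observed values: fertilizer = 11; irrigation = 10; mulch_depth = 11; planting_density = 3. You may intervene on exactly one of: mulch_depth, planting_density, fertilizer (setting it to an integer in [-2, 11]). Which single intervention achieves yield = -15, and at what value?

set mulch_depth = 3

Intervening on mulch_depth: with other inputs at their observed values, yield = -mulch_depth - 12. Solving for -15 gives mulch_depth = 3, within [-2, 11].
Intervening on planting_density: yield = -3*planting_density - 14. Reaching -15 requires planting_density = 1/3, not an integer.
Intervening on fertilizer: yield = -3*fertilizer + 10. Reaching -15 requires fertilizer = 25/3, not an integer.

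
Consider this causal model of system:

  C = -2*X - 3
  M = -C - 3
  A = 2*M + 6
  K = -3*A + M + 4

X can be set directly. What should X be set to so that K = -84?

X = 7

Substituting into the M equation gives M = 2*X.
So A = 4*X + 6.
This gives K = -10*X - 14.
Solve -10*X - 14 = -84: X = (-84 + 14) / -10 = 7.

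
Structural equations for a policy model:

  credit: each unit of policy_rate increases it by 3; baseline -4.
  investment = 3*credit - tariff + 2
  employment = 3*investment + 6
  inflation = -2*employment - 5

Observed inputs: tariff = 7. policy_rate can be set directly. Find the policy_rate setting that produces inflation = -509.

policy_rate = 11

Substituting into the investment equation gives investment = 9*policy_rate - 17.
Substituting into the employment equation gives employment = 27*policy_rate - 45.
Substituting into the inflation equation gives inflation = -54*policy_rate + 85.
Solve -54*policy_rate + 85 = -509: policy_rate = (-509 - 85) / -54 = 11.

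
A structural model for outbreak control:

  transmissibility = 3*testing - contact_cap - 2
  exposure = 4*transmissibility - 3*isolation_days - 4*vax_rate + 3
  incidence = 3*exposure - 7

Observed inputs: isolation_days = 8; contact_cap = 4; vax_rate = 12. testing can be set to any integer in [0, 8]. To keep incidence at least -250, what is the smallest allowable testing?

testing = 1

Substituting into the transmissibility equation gives transmissibility = 3*testing - 6.
So exposure = 12*testing - 93.
incidence becomes 36*testing - 286.
Require 36*testing - 286 ≥ -250, so testing ≥ 1.
The smallest integer in [0, 8] satisfying this is 1.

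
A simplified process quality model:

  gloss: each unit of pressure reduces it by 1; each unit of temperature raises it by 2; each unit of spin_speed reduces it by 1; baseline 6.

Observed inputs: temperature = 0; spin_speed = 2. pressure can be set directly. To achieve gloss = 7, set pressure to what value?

pressure = -3

Substituting into the gloss equation gives gloss = -pressure + 4.
Solve -pressure + 4 = 7: pressure = (7 - 4) / -1 = -3.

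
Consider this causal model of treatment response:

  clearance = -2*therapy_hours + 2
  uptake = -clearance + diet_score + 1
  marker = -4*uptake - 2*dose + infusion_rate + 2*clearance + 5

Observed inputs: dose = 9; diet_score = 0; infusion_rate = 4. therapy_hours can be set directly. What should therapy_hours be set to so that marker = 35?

therapy_hours = -3

Substituting into the uptake equation gives uptake = 2*therapy_hours - 1.
Substituting into the marker equation gives marker = -12*therapy_hours - 1.
Solve -12*therapy_hours - 1 = 35: therapy_hours = (35 + 1) / -12 = -3.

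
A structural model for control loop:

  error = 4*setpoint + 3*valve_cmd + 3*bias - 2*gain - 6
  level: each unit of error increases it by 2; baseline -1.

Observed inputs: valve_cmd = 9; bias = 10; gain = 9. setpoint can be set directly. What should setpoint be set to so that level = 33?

setpoint = -4

Substituting into the error equation gives error = 4*setpoint + 33.
So level = 8*setpoint + 65.
Solve 8*setpoint + 65 = 33: setpoint = (33 - 65) / 8 = -4.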